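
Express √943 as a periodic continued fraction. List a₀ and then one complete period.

a₀ = ⌊√943⌋ = 30.
With m₀=0, d₀=1 and mₖ₊₁ = dₖaₖ − mₖ, dₖ₊₁ = (n − mₖ₊₁²)/dₖ, aₖ₊₁ = ⌊(a₀+mₖ₊₁)/dₖ₊₁⌋:
  k=1: m=30, d=43, a=1
  k=2: m=13, d=18, a=2
  k=3: m=23, d=23, a=2
  k=4: m=23, d=18, a=2
  k=5: m=13, d=43, a=1
  k=6: m=30, d=1, a=60
d=1 and a=2a₀=60 at k=6, so the next step gives (m, d) = (30, 43) again — its k=1 value — and the period has length 6.

[30; 1, 2, 2, 2, 1, 60]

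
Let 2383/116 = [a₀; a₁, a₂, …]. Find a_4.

2383 = 20·116 + 63   →  a_0 = 20
116 = 1·63 + 53   →  a_1 = 1
63 = 1·53 + 10   →  a_2 = 1
53 = 5·10 + 3   →  a_3 = 5
10 = 3·3 + 1   →  a_4 = 3

3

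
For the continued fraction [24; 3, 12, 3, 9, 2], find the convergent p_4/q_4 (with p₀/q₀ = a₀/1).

Using pₖ = aₖpₖ₋₁ + pₖ₋₂, qₖ = aₖqₖ₋₁ + qₖ₋₂ (with p₋₁=1, p₋₂=0, q₋₁=0, q₋₂=1):
  k=0: a=24, p=24, q=1
  k=1: a=3, p=73, q=3
  k=2: a=12, p=900, q=37
  k=3: a=3, p=2773, q=114
  k=4: a=9, p=25857, q=1063

25857/1063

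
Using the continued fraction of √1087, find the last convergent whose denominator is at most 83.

√1087 = [32; 1, 31, 1, 64, …] (period length 4).
Convergents:
  p_0/q_0 = 32/1
  p_1/q_1 = 33/1
  p_2/q_2 = 1055/32
  p_3/q_3 = 1088/33
  p_4/q_4 = 70687/2144
q_3 = 33 ≤ 83 < 2144 = q_4, so the answer is 1088/33.

1088/33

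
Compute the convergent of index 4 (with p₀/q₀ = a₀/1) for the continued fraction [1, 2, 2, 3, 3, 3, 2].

Using pₖ = aₖpₖ₋₁ + pₖ₋₂, qₖ = aₖqₖ₋₁ + qₖ₋₂ (with p₋₁=1, p₋₂=0, q₋₁=0, q₋₂=1):
  k=0: a=1, p=1, q=1
  k=1: a=2, p=3, q=2
  k=2: a=2, p=7, q=5
  k=3: a=3, p=24, q=17
  k=4: a=3, p=79, q=56

79/56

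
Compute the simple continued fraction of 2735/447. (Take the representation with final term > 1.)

[6; 8, 2, 3, 3, 2]

2735 = 6*447 + 53
447 = 8*53 + 23
53 = 2*23 + 7
23 = 3*7 + 2
7 = 3*2 + 1
2 = 2*1 + 0  (stop)
So 2735/447 = [6; 8, 2, 3, 3, 2].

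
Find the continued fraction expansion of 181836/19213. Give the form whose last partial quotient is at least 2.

181836 = 9×19213 + 8919
19213 = 2×8919 + 1375
8919 = 6×1375 + 669
1375 = 2×669 + 37
669 = 18×37 + 3
37 = 12×3 + 1
3 = 3×1 + 0  (stop)
So 181836/19213 = [9; 2, 6, 2, 18, 12, 3].

[9; 2, 6, 2, 18, 12, 3]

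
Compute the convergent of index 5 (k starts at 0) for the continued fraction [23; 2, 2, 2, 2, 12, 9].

8429/360

Using pₖ = aₖpₖ₋₁ + pₖ₋₂, qₖ = aₖqₖ₋₁ + qₖ₋₂ (with p₋₁=1, p₋₂=0, q₋₁=0, q₋₂=1):
  k=0: a=23, p=23, q=1
  k=1: a=2, p=47, q=2
  k=2: a=2, p=117, q=5
  k=3: a=2, p=281, q=12
  k=4: a=2, p=679, q=29
  k=5: a=12, p=8429, q=360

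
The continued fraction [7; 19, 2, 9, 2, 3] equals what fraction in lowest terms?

Fold from the inside: start with 3/1.
  2 + 1/3 = 7/3
  9 + 3/7 = 66/7
  2 + 7/66 = 139/66
  19 + 66/139 = 2707/139
  7 + 139/2707 = 19088/2707

19088/2707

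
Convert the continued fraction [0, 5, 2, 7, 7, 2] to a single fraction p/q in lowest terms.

229/1252

Using pₖ = aₖpₖ₋₁ + pₖ₋₂ and qₖ = aₖqₖ₋₁ + qₖ₋₂:
  k=0: a=0, p=0, q=1
  k=1: a=5, p=1, q=5
  k=2: a=2, p=2, q=11
  k=3: a=7, p=15, q=82
  k=4: a=7, p=107, q=585
  k=5: a=2, p=229, q=1252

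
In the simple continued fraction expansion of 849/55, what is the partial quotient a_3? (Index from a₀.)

2

849 = 15·55 + 24   →  a_0 = 15
55 = 2·24 + 7   →  a_1 = 2
24 = 3·7 + 3   →  a_2 = 3
7 = 2·3 + 1   →  a_3 = 2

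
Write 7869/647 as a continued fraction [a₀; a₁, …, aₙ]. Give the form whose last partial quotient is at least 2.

[12; 6, 6, 5, 1, 2]

7869 = 12·647 + 105
647 = 6·105 + 17
105 = 6·17 + 3
17 = 5·3 + 2
3 = 1·2 + 1
2 = 2·1 + 0  (stop)
So 7869/647 = [12; 6, 6, 5, 1, 2].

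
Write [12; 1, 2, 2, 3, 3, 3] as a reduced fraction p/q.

3317/261

Fold from the inside: start with 3/1.
  3 + 1/3 = 10/3
  3 + 3/10 = 33/10
  2 + 10/33 = 76/33
  2 + 33/76 = 185/76
  1 + 76/185 = 261/185
  12 + 185/261 = 3317/261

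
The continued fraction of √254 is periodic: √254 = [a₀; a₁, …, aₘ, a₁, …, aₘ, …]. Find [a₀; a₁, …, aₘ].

[15; 1, 14, 1, 30]

a₀ = ⌊√254⌋ = 15.
With m₀=0, d₀=1 and mₖ₊₁ = dₖaₖ − mₖ, dₖ₊₁ = (n − mₖ₊₁²)/dₖ, aₖ₊₁ = ⌊(a₀+mₖ₊₁)/dₖ₊₁⌋:
  k=1: m=15, d=29, a=1
  k=2: m=14, d=2, a=14
  k=3: m=14, d=29, a=1
  k=4: m=15, d=1, a=30
d=1 and a=2a₀=30 at k=4, so the next step gives (m, d) = (15, 29) again — its k=1 value — and the period has length 4.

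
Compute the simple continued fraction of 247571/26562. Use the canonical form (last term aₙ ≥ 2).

247571 = 9·26562 + 8513
26562 = 3·8513 + 1023
8513 = 8·1023 + 329
1023 = 3·329 + 36
329 = 9·36 + 5
36 = 7·5 + 1
5 = 5·1 + 0  (stop)
So 247571/26562 = [9; 3, 8, 3, 9, 7, 5].

[9; 3, 8, 3, 9, 7, 5]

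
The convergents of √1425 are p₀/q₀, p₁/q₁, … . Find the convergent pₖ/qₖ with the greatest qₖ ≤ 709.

√1425 = [37; 1, 2, 1, 74, …] (period length 4).
Convergents:
  p_0/q_0 = 37/1
  p_1/q_1 = 38/1
  p_2/q_2 = 113/3
  p_3/q_3 = 151/4
  p_4/q_4 = 11287/299
  p_5/q_5 = 11438/303
  p_6/q_6 = 34163/905
q_5 = 303 ≤ 709 < 905 = q_6, so the answer is 11438/303.

11438/303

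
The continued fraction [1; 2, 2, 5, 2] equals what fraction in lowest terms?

83/59

Using pₖ = aₖpₖ₋₁ + pₖ₋₂ and qₖ = aₖqₖ₋₁ + qₖ₋₂:
  k=0: a=1, p=1, q=1
  k=1: a=2, p=3, q=2
  k=2: a=2, p=7, q=5
  k=3: a=5, p=38, q=27
  k=4: a=2, p=83, q=59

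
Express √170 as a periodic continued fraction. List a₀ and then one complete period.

[13; 26]

a₀ = ⌊√170⌋ = 13.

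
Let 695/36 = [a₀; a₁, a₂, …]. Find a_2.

695 = 19·36 + 11   →  a_0 = 19
36 = 3·11 + 3   →  a_1 = 3
11 = 3·3 + 2   →  a_2 = 3

3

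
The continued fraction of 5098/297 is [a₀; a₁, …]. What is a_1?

5098 = 17·297 + 49   →  a_0 = 17
297 = 6·49 + 3   →  a_1 = 6

6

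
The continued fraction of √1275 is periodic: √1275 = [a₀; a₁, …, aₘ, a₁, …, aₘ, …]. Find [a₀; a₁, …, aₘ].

a₀ = ⌊√1275⌋ = 35.

[35; 1, 2, 2, 2, 2, 2, 1, 70]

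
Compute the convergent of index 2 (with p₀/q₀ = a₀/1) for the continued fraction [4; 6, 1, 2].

Using pₖ = aₖpₖ₋₁ + pₖ₋₂, qₖ = aₖqₖ₋₁ + qₖ₋₂ (with p₋₁=1, p₋₂=0, q₋₁=0, q₋₂=1):
  k=0: a=4, p=4, q=1
  k=1: a=6, p=25, q=6
  k=2: a=1, p=29, q=7

29/7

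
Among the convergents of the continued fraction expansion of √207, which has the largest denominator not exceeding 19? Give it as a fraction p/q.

259/18

√207 = [14; 2, 1, 1, 2, 1, 1, 2, 28, …] (period length 8).
Convergents:
  p_0/q_0 = 14/1
  p_1/q_1 = 29/2
  p_2/q_2 = 43/3
  p_3/q_3 = 72/5
  p_4/q_4 = 187/13
  p_5/q_5 = 259/18
  p_6/q_6 = 446/31
q_5 = 18 ≤ 19 < 31 = q_6, so the answer is 259/18.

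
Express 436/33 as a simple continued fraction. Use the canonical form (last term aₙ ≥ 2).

436 = 13×33 + 7
33 = 4×7 + 5
7 = 1×5 + 2
5 = 2×2 + 1
2 = 2×1 + 0  (stop)
So 436/33 = [13; 4, 1, 2, 2].

[13; 4, 1, 2, 2]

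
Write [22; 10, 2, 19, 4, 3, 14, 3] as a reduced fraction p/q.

Fold from the inside: start with 3/1.
  14 + 1/3 = 43/3
  3 + 3/43 = 132/43
  4 + 43/132 = 571/132
  19 + 132/571 = 10981/571
  2 + 571/10981 = 22533/10981
  10 + 10981/22533 = 236311/22533
  22 + 22533/236311 = 5221375/236311

5221375/236311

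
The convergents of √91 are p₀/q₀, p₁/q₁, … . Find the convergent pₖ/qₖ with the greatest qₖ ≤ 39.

√91 = [9; 1, 1, 5, 1, 5, 1, 1, 18, …] (period length 8).
Convergents:
  p_0/q_0 = 9/1
  p_1/q_1 = 10/1
  p_2/q_2 = 19/2
  p_3/q_3 = 105/11
  p_4/q_4 = 124/13
  p_5/q_5 = 725/76
q_4 = 13 ≤ 39 < 76 = q_5, so the answer is 124/13.

124/13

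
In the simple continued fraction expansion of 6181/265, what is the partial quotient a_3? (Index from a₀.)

3

6181 = 23·265 + 86   →  a_0 = 23
265 = 3·86 + 7   →  a_1 = 3
86 = 12·7 + 2   →  a_2 = 12
7 = 3·2 + 1   →  a_3 = 3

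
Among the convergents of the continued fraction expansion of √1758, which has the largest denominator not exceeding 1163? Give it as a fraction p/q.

√1758 = [41; 1, 12, 1, 82, …] (period length 4).
Convergents:
  p_0/q_0 = 41/1
  p_1/q_1 = 42/1
  p_2/q_2 = 545/13
  p_3/q_3 = 587/14
  p_4/q_4 = 48679/1161
  p_5/q_5 = 49266/1175
q_4 = 1161 ≤ 1163 < 1175 = q_5, so the answer is 48679/1161.

48679/1161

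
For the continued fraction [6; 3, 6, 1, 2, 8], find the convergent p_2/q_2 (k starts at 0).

Using pₖ = aₖpₖ₋₁ + pₖ₋₂, qₖ = aₖqₖ₋₁ + qₖ₋₂ (with p₋₁=1, p₋₂=0, q₋₁=0, q₋₂=1):
  k=0: a=6, p=6, q=1
  k=1: a=3, p=19, q=3
  k=2: a=6, p=120, q=19

120/19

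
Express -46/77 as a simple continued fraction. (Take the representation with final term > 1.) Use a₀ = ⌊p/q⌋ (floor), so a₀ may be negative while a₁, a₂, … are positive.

[-1; 2, 2, 15]

-46 = -1*77 + 31
77 = 2*31 + 15
31 = 2*15 + 1
15 = 15*1 + 0  (stop)
So -46/77 = [-1; 2, 2, 15].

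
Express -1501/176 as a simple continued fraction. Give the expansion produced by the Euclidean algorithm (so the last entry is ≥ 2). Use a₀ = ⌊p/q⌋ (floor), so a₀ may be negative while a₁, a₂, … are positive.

[-9; 2, 8, 3, 3]

-1501 = -9×176 + 83
176 = 2×83 + 10
83 = 8×10 + 3
10 = 3×3 + 1
3 = 3×1 + 0  (stop)
So -1501/176 = [-9; 2, 8, 3, 3].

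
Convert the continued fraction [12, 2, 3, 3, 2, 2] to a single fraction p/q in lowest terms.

Using pₖ = aₖpₖ₋₁ + pₖ₋₂ and qₖ = aₖqₖ₋₁ + qₖ₋₂:
  k=0: a=12, p=12, q=1
  k=1: a=2, p=25, q=2
  k=2: a=3, p=87, q=7
  k=3: a=3, p=286, q=23
  k=4: a=2, p=659, q=53
  k=5: a=2, p=1604, q=129

1604/129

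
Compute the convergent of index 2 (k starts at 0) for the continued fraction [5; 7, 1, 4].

Using pₖ = aₖpₖ₋₁ + pₖ₋₂, qₖ = aₖqₖ₋₁ + qₖ₋₂ (with p₋₁=1, p₋₂=0, q₋₁=0, q₋₂=1):
  k=0: a=5, p=5, q=1
  k=1: a=7, p=36, q=7
  k=2: a=1, p=41, q=8

41/8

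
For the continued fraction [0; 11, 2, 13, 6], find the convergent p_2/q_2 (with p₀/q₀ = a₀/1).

Using pₖ = aₖpₖ₋₁ + pₖ₋₂, qₖ = aₖqₖ₋₁ + qₖ₋₂ (with p₋₁=1, p₋₂=0, q₋₁=0, q₋₂=1):
  k=0: a=0, p=0, q=1
  k=1: a=11, p=1, q=11
  k=2: a=2, p=2, q=23

2/23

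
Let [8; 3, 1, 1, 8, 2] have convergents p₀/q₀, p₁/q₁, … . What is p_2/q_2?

Using pₖ = aₖpₖ₋₁ + pₖ₋₂, qₖ = aₖqₖ₋₁ + qₖ₋₂ (with p₋₁=1, p₋₂=0, q₋₁=0, q₋₂=1):
  k=0: a=8, p=8, q=1
  k=1: a=3, p=25, q=3
  k=2: a=1, p=33, q=4

33/4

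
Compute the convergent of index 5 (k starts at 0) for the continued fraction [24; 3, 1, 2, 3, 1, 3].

Using pₖ = aₖpₖ₋₁ + pₖ₋₂, qₖ = aₖqₖ₋₁ + qₖ₋₂ (with p₋₁=1, p₋₂=0, q₋₁=0, q₋₂=1):
  k=0: a=24, p=24, q=1
  k=1: a=3, p=73, q=3
  k=2: a=1, p=97, q=4
  k=3: a=2, p=267, q=11
  k=4: a=3, p=898, q=37
  k=5: a=1, p=1165, q=48

1165/48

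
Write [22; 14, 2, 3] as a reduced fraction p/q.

2229/101

Using pₖ = aₖpₖ₋₁ + pₖ₋₂ and qₖ = aₖqₖ₋₁ + qₖ₋₂:
  k=0: a=22, p=22, q=1
  k=1: a=14, p=309, q=14
  k=2: a=2, p=640, q=29
  k=3: a=3, p=2229, q=101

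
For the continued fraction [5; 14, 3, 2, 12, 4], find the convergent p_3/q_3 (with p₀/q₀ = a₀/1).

507/100

Using pₖ = aₖpₖ₋₁ + pₖ₋₂, qₖ = aₖqₖ₋₁ + qₖ₋₂ (with p₋₁=1, p₋₂=0, q₋₁=0, q₋₂=1):
  k=0: a=5, p=5, q=1
  k=1: a=14, p=71, q=14
  k=2: a=3, p=218, q=43
  k=3: a=2, p=507, q=100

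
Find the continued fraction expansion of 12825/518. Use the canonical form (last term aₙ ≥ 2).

[24; 1, 3, 6, 1, 17]

12825 = 24×518 + 393
518 = 1×393 + 125
393 = 3×125 + 18
125 = 6×18 + 17
18 = 1×17 + 1
17 = 17×1 + 0  (stop)
So 12825/518 = [24; 1, 3, 6, 1, 17].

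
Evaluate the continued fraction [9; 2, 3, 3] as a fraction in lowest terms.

Using pₖ = aₖpₖ₋₁ + pₖ₋₂ and qₖ = aₖqₖ₋₁ + qₖ₋₂:
  k=0: a=9, p=9, q=1
  k=1: a=2, p=19, q=2
  k=2: a=3, p=66, q=7
  k=3: a=3, p=217, q=23

217/23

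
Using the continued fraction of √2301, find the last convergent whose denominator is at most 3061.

√2301 = [47; 1, 30, 1, 94, …] (period length 4).
Convergents:
  p_0/q_0 = 47/1
  p_1/q_1 = 48/1
  p_2/q_2 = 1487/31
  p_3/q_3 = 1535/32
  p_4/q_4 = 145777/3039
  p_5/q_5 = 147312/3071
q_4 = 3039 ≤ 3061 < 3071 = q_5, so the answer is 145777/3039.

145777/3039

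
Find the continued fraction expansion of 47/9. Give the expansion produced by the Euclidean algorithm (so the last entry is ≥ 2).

[5; 4, 2]

47 = 5*9 + 2
9 = 4*2 + 1
2 = 2*1 + 0  (stop)
So 47/9 = [5; 4, 2].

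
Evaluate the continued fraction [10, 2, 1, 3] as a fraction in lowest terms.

Using pₖ = aₖpₖ₋₁ + pₖ₋₂ and qₖ = aₖqₖ₋₁ + qₖ₋₂:
  k=0: a=10, p=10, q=1
  k=1: a=2, p=21, q=2
  k=2: a=1, p=31, q=3
  k=3: a=3, p=114, q=11

114/11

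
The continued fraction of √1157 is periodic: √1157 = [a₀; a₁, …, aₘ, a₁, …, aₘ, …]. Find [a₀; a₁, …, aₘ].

[34; 68]

a₀ = ⌊√1157⌋ = 34.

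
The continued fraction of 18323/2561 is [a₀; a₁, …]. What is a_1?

18323 = 7·2561 + 396   →  a_0 = 7
2561 = 6·396 + 185   →  a_1 = 6

6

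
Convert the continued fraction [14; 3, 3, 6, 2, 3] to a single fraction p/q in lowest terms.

6736/471

Using pₖ = aₖpₖ₋₁ + pₖ₋₂ and qₖ = aₖqₖ₋₁ + qₖ₋₂:
  k=0: a=14, p=14, q=1
  k=1: a=3, p=43, q=3
  k=2: a=3, p=143, q=10
  k=3: a=6, p=901, q=63
  k=4: a=2, p=1945, q=136
  k=5: a=3, p=6736, q=471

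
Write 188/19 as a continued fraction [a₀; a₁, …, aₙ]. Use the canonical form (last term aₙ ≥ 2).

[9; 1, 8, 2]

188 = 9*19 + 17
19 = 1*17 + 2
17 = 8*2 + 1
2 = 2*1 + 0  (stop)
So 188/19 = [9; 1, 8, 2].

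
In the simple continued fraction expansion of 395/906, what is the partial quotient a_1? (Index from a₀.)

395 = 0·906 + 395   →  a_0 = 0
906 = 2·395 + 116   →  a_1 = 2

2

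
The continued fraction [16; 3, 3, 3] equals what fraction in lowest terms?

538/33

Using pₖ = aₖpₖ₋₁ + pₖ₋₂ and qₖ = aₖqₖ₋₁ + qₖ₋₂:
  k=0: a=16, p=16, q=1
  k=1: a=3, p=49, q=3
  k=2: a=3, p=163, q=10
  k=3: a=3, p=538, q=33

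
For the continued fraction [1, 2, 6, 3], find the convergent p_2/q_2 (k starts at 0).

19/13

Using pₖ = aₖpₖ₋₁ + pₖ₋₂, qₖ = aₖqₖ₋₁ + qₖ₋₂ (with p₋₁=1, p₋₂=0, q₋₁=0, q₋₂=1):
  k=0: a=1, p=1, q=1
  k=1: a=2, p=3, q=2
  k=2: a=6, p=19, q=13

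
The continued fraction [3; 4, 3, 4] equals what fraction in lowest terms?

181/56

Fold from the inside: start with 4/1.
  3 + 1/4 = 13/4
  4 + 4/13 = 56/13
  3 + 13/56 = 181/56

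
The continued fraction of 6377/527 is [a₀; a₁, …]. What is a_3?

16

6377 = 12·527 + 53   →  a_0 = 12
527 = 9·53 + 50   →  a_1 = 9
53 = 1·50 + 3   →  a_2 = 1
50 = 16·3 + 2   →  a_3 = 16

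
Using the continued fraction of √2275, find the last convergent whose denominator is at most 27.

1097/23

√2275 = [47; 1, 2, 3, 2, 1, 94, …] (period length 6).
Convergents:
  p_0/q_0 = 47/1
  p_1/q_1 = 48/1
  p_2/q_2 = 143/3
  p_3/q_3 = 477/10
  p_4/q_4 = 1097/23
  p_5/q_5 = 1574/33
q_4 = 23 ≤ 27 < 33 = q_5, so the answer is 1097/23.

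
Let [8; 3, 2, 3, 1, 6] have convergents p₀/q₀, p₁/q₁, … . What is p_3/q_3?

Using pₖ = aₖpₖ₋₁ + pₖ₋₂, qₖ = aₖqₖ₋₁ + qₖ₋₂ (with p₋₁=1, p₋₂=0, q₋₁=0, q₋₂=1):
  k=0: a=8, p=8, q=1
  k=1: a=3, p=25, q=3
  k=2: a=2, p=58, q=7
  k=3: a=3, p=199, q=24

199/24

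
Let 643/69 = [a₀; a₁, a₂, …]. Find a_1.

643 = 9·69 + 22   →  a_0 = 9
69 = 3·22 + 3   →  a_1 = 3

3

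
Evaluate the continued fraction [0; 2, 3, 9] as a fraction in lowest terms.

Fold from the inside: start with 9/1.
  3 + 1/9 = 28/9
  2 + 9/28 = 65/28
  0 + 28/65 = 28/65

28/65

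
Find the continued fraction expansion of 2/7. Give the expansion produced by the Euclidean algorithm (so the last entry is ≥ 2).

[0; 3, 2]

2 = 0×7 + 2
7 = 3×2 + 1
2 = 2×1 + 0  (stop)
So 2/7 = [0; 3, 2].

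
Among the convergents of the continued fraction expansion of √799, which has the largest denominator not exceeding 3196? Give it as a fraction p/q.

√799 = [28; 3, 1, 3, 56, …] (period length 4).
Convergents:
  p_0/q_0 = 28/1
  p_1/q_1 = 85/3
  p_2/q_2 = 113/4
  p_3/q_3 = 424/15
  p_4/q_4 = 23857/844
  p_5/q_5 = 71995/2547
  p_6/q_6 = 95852/3391
q_5 = 2547 ≤ 3196 < 3391 = q_6, so the answer is 71995/2547.

71995/2547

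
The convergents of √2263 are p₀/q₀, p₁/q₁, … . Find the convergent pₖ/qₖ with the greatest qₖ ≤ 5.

√2263 = [47; 1, 1, 3, 47, 3, 1, 1, 94, …] (period length 8).
Convergents:
  p_0/q_0 = 47/1
  p_1/q_1 = 48/1
  p_2/q_2 = 95/2
  p_3/q_3 = 333/7
q_2 = 2 ≤ 5 < 7 = q_3, so the answer is 95/2.

95/2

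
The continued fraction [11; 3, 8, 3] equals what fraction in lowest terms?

883/78

Fold from the inside: start with 3/1.
  8 + 1/3 = 25/3
  3 + 3/25 = 78/25
  11 + 25/78 = 883/78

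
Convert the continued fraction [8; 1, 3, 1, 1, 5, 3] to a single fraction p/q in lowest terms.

1396/159

Fold from the inside: start with 3/1.
  5 + 1/3 = 16/3
  1 + 3/16 = 19/16
  1 + 16/19 = 35/19
  3 + 19/35 = 124/35
  1 + 35/124 = 159/124
  8 + 124/159 = 1396/159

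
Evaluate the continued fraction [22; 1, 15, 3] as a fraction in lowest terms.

1124/49

Using pₖ = aₖpₖ₋₁ + pₖ₋₂ and qₖ = aₖqₖ₋₁ + qₖ₋₂:
  k=0: a=22, p=22, q=1
  k=1: a=1, p=23, q=1
  k=2: a=15, p=367, q=16
  k=3: a=3, p=1124, q=49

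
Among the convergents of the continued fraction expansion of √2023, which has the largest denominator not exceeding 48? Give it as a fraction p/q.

2024/45

√2023 = [44; 1, 43, 1, 88, …] (period length 4).
Convergents:
  p_0/q_0 = 44/1
  p_1/q_1 = 45/1
  p_2/q_2 = 1979/44
  p_3/q_3 = 2024/45
  p_4/q_4 = 180091/4004
q_3 = 45 ≤ 48 < 4004 = q_4, so the answer is 2024/45.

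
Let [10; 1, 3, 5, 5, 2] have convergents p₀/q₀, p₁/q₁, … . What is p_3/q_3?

226/21

Using pₖ = aₖpₖ₋₁ + pₖ₋₂, qₖ = aₖqₖ₋₁ + qₖ₋₂ (with p₋₁=1, p₋₂=0, q₋₁=0, q₋₂=1):
  k=0: a=10, p=10, q=1
  k=1: a=1, p=11, q=1
  k=2: a=3, p=43, q=4
  k=3: a=5, p=226, q=21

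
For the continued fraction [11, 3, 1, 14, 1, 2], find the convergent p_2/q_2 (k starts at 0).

45/4

Using pₖ = aₖpₖ₋₁ + pₖ₋₂, qₖ = aₖqₖ₋₁ + qₖ₋₂ (with p₋₁=1, p₋₂=0, q₋₁=0, q₋₂=1):
  k=0: a=11, p=11, q=1
  k=1: a=3, p=34, q=3
  k=2: a=1, p=45, q=4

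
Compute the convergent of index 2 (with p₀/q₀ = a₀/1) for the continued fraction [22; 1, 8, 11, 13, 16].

206/9

Using pₖ = aₖpₖ₋₁ + pₖ₋₂, qₖ = aₖqₖ₋₁ + qₖ₋₂ (with p₋₁=1, p₋₂=0, q₋₁=0, q₋₂=1):
  k=0: a=22, p=22, q=1
  k=1: a=1, p=23, q=1
  k=2: a=8, p=206, q=9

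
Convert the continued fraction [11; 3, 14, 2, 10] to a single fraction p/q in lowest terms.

10567/933

Fold from the inside: start with 10/1.
  2 + 1/10 = 21/10
  14 + 10/21 = 304/21
  3 + 21/304 = 933/304
  11 + 304/933 = 10567/933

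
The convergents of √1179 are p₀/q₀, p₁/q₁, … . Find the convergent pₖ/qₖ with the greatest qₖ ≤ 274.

√1179 = [34; 2, 1, 33, 1, 2, 68, …] (period length 6).
Convergents:
  p_0/q_0 = 34/1
  p_1/q_1 = 69/2
  p_2/q_2 = 103/3
  p_3/q_3 = 3468/101
  p_4/q_4 = 3571/104
  p_5/q_5 = 10610/309
q_4 = 104 ≤ 274 < 309 = q_5, so the answer is 3571/104.

3571/104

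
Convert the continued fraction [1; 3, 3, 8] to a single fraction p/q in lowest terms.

Fold from the inside: start with 8/1.
  3 + 1/8 = 25/8
  3 + 8/25 = 83/25
  1 + 25/83 = 108/83

108/83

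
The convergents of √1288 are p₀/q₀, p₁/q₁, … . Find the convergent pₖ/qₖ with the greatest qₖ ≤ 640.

√1288 = [35; 1, 7, 1, 70, …] (period length 4).
Convergents:
  p_0/q_0 = 35/1
  p_1/q_1 = 36/1
  p_2/q_2 = 287/8
  p_3/q_3 = 323/9
  p_4/q_4 = 22897/638
  p_5/q_5 = 23220/647
q_4 = 638 ≤ 640 < 647 = q_5, so the answer is 22897/638.

22897/638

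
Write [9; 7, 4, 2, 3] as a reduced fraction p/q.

2047/224

Fold from the inside: start with 3/1.
  2 + 1/3 = 7/3
  4 + 3/7 = 31/7
  7 + 7/31 = 224/31
  9 + 31/224 = 2047/224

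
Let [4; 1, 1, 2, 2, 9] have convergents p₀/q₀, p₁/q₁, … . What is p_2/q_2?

Using pₖ = aₖpₖ₋₁ + pₖ₋₂, qₖ = aₖqₖ₋₁ + qₖ₋₂ (with p₋₁=1, p₋₂=0, q₋₁=0, q₋₂=1):
  k=0: a=4, p=4, q=1
  k=1: a=1, p=5, q=1
  k=2: a=1, p=9, q=2

9/2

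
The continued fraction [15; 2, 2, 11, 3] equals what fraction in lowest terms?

Fold from the inside: start with 3/1.
  11 + 1/3 = 34/3
  2 + 3/34 = 71/34
  2 + 34/71 = 176/71
  15 + 71/176 = 2711/176

2711/176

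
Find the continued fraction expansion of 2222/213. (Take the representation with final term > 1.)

2222 = 10×213 + 92
213 = 2×92 + 29
92 = 3×29 + 5
29 = 5×5 + 4
5 = 1×4 + 1
4 = 4×1 + 0  (stop)
So 2222/213 = [10; 2, 3, 5, 1, 4].

[10; 2, 3, 5, 1, 4]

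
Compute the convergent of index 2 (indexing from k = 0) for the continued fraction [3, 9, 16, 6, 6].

Using pₖ = aₖpₖ₋₁ + pₖ₋₂, qₖ = aₖqₖ₋₁ + qₖ₋₂ (with p₋₁=1, p₋₂=0, q₋₁=0, q₋₂=1):
  k=0: a=3, p=3, q=1
  k=1: a=9, p=28, q=9
  k=2: a=16, p=451, q=145

451/145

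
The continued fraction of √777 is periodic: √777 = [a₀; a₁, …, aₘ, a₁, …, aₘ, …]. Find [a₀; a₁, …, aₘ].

a₀ = ⌊√777⌋ = 27.
With m₀=0, d₀=1 and mₖ₊₁ = dₖaₖ − mₖ, dₖ₊₁ = (n − mₖ₊₁²)/dₖ, aₖ₊₁ = ⌊(a₀+mₖ₊₁)/dₖ₊₁⌋:
  k=1: m=27, d=48, a=1
  k=2: m=21, d=7, a=6
  k=3: m=21, d=48, a=1
  k=4: m=27, d=1, a=54
d=1 and a=2a₀=54 at k=4, so the next step gives (m, d) = (27, 48) again — its k=1 value — and the period has length 4.

[27; 1, 6, 1, 54]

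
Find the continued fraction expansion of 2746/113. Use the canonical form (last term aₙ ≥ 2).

2746 = 24·113 + 34
113 = 3·34 + 11
34 = 3·11 + 1
11 = 11·1 + 0  (stop)
So 2746/113 = [24; 3, 3, 11].

[24; 3, 3, 11]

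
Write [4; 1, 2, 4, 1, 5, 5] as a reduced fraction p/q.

2255/481

Fold from the inside: start with 5/1.
  5 + 1/5 = 26/5
  1 + 5/26 = 31/26
  4 + 26/31 = 150/31
  2 + 31/150 = 331/150
  1 + 150/331 = 481/331
  4 + 331/481 = 2255/481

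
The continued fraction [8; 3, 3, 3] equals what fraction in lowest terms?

Fold from the inside: start with 3/1.
  3 + 1/3 = 10/3
  3 + 3/10 = 33/10
  8 + 10/33 = 274/33

274/33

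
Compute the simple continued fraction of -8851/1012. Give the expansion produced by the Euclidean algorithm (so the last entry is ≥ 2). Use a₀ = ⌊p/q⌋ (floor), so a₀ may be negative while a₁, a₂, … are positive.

-8851 = -9*1012 + 257
1012 = 3*257 + 241
257 = 1*241 + 16
241 = 15*16 + 1
16 = 16*1 + 0  (stop)
So -8851/1012 = [-9; 3, 1, 15, 16].

[-9; 3, 1, 15, 16]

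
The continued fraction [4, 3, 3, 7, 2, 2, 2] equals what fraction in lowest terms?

3983/926

Fold from the inside: start with 2/1.
  2 + 1/2 = 5/2
  2 + 2/5 = 12/5
  7 + 5/12 = 89/12
  3 + 12/89 = 279/89
  3 + 89/279 = 926/279
  4 + 279/926 = 3983/926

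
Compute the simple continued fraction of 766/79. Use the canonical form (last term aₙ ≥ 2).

766 = 9·79 + 55
79 = 1·55 + 24
55 = 2·24 + 7
24 = 3·7 + 3
7 = 2·3 + 1
3 = 3·1 + 0  (stop)
So 766/79 = [9; 1, 2, 3, 2, 3].

[9; 1, 2, 3, 2, 3]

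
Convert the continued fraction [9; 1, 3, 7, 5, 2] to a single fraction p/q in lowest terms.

3191/327

Fold from the inside: start with 2/1.
  5 + 1/2 = 11/2
  7 + 2/11 = 79/11
  3 + 11/79 = 248/79
  1 + 79/248 = 327/248
  9 + 248/327 = 3191/327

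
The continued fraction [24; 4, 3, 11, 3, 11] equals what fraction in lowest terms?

124573/5141

Fold from the inside: start with 11/1.
  3 + 1/11 = 34/11
  11 + 11/34 = 385/34
  3 + 34/385 = 1189/385
  4 + 385/1189 = 5141/1189
  24 + 1189/5141 = 124573/5141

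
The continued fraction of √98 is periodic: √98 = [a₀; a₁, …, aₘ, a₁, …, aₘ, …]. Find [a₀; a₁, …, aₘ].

a₀ = ⌊√98⌋ = 9.

[9; 1, 8, 1, 18]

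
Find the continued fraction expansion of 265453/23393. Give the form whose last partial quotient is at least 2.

265453 = 11*23393 + 8130
23393 = 2*8130 + 7133
8130 = 1*7133 + 997
7133 = 7*997 + 154
997 = 6*154 + 73
154 = 2*73 + 8
73 = 9*8 + 1
8 = 8*1 + 0  (stop)
So 265453/23393 = [11; 2, 1, 7, 6, 2, 9, 8].

[11; 2, 1, 7, 6, 2, 9, 8]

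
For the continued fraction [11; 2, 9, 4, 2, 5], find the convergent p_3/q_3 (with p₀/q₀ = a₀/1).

895/78

Using pₖ = aₖpₖ₋₁ + pₖ₋₂, qₖ = aₖqₖ₋₁ + qₖ₋₂ (with p₋₁=1, p₋₂=0, q₋₁=0, q₋₂=1):
  k=0: a=11, p=11, q=1
  k=1: a=2, p=23, q=2
  k=2: a=9, p=218, q=19
  k=3: a=4, p=895, q=78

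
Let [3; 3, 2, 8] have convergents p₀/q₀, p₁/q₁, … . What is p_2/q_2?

23/7

Using pₖ = aₖpₖ₋₁ + pₖ₋₂, qₖ = aₖqₖ₋₁ + qₖ₋₂ (with p₋₁=1, p₋₂=0, q₋₁=0, q₋₂=1):
  k=0: a=3, p=3, q=1
  k=1: a=3, p=10, q=3
  k=2: a=2, p=23, q=7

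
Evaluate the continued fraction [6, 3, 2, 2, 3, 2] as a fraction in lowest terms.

Using pₖ = aₖpₖ₋₁ + pₖ₋₂ and qₖ = aₖqₖ₋₁ + qₖ₋₂:
  k=0: a=6, p=6, q=1
  k=1: a=3, p=19, q=3
  k=2: a=2, p=44, q=7
  k=3: a=2, p=107, q=17
  k=4: a=3, p=365, q=58
  k=5: a=2, p=837, q=133

837/133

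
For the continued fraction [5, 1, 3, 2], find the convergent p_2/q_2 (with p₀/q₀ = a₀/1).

23/4

Using pₖ = aₖpₖ₋₁ + pₖ₋₂, qₖ = aₖqₖ₋₁ + qₖ₋₂ (with p₋₁=1, p₋₂=0, q₋₁=0, q₋₂=1):
  k=0: a=5, p=5, q=1
  k=1: a=1, p=6, q=1
  k=2: a=3, p=23, q=4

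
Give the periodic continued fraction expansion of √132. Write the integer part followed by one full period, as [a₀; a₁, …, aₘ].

a₀ = ⌊√132⌋ = 11.
With m₀=0, d₀=1 and mₖ₊₁ = dₖaₖ − mₖ, dₖ₊₁ = (n − mₖ₊₁²)/dₖ, aₖ₊₁ = ⌊(a₀+mₖ₊₁)/dₖ₊₁⌋:
  k=1: m=11, d=11, a=2
  k=2: m=11, d=1, a=22
d=1 and a=2a₀=22 at k=2, so the next step gives (m, d) = (11, 11) again — its k=1 value — and the period has length 2.

[11; 2, 22]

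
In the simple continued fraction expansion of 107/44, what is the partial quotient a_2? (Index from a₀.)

107 = 2·44 + 19   →  a_0 = 2
44 = 2·19 + 6   →  a_1 = 2
19 = 3·6 + 1   →  a_2 = 3

3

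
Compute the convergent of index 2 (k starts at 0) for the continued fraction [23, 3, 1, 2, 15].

93/4

Using pₖ = aₖpₖ₋₁ + pₖ₋₂, qₖ = aₖqₖ₋₁ + qₖ₋₂ (with p₋₁=1, p₋₂=0, q₋₁=0, q₋₂=1):
  k=0: a=23, p=23, q=1
  k=1: a=3, p=70, q=3
  k=2: a=1, p=93, q=4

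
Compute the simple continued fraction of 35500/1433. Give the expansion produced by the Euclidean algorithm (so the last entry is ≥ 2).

[24; 1, 3, 2, 2, 3, 1, 14]

35500 = 24·1433 + 1108
1433 = 1·1108 + 325
1108 = 3·325 + 133
325 = 2·133 + 59
133 = 2·59 + 15
59 = 3·15 + 14
15 = 1·14 + 1
14 = 14·1 + 0  (stop)
So 35500/1433 = [24; 1, 3, 2, 2, 3, 1, 14].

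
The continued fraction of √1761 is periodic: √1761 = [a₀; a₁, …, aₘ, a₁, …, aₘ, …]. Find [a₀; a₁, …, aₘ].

[41; 1, 26, 1, 82]

a₀ = ⌊√1761⌋ = 41.
With m₀=0, d₀=1 and mₖ₊₁ = dₖaₖ − mₖ, dₖ₊₁ = (n − mₖ₊₁²)/dₖ, aₖ₊₁ = ⌊(a₀+mₖ₊₁)/dₖ₊₁⌋:
  k=1: m=41, d=80, a=1
  k=2: m=39, d=3, a=26
  k=3: m=39, d=80, a=1
  k=4: m=41, d=1, a=82
d=1 and a=2a₀=82 at k=4, so the next step gives (m, d) = (41, 80) again — its k=1 value — and the period has length 4.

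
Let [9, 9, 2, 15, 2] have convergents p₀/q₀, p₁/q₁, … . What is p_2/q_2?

173/19

Using pₖ = aₖpₖ₋₁ + pₖ₋₂, qₖ = aₖqₖ₋₁ + qₖ₋₂ (with p₋₁=1, p₋₂=0, q₋₁=0, q₋₂=1):
  k=0: a=9, p=9, q=1
  k=1: a=9, p=82, q=9
  k=2: a=2, p=173, q=19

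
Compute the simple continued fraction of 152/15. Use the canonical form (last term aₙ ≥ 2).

152 = 10·15 + 2
15 = 7·2 + 1
2 = 2·1 + 0  (stop)
So 152/15 = [10; 7, 2].

[10; 7, 2]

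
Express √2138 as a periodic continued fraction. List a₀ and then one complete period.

[46; 4, 5, 5, 4, 92]

a₀ = ⌊√2138⌋ = 46.
With m₀=0, d₀=1 and mₖ₊₁ = dₖaₖ − mₖ, dₖ₊₁ = (n − mₖ₊₁²)/dₖ, aₖ₊₁ = ⌊(a₀+mₖ₊₁)/dₖ₊₁⌋:
  k=1: m=46, d=22, a=4
  k=2: m=42, d=17, a=5
  k=3: m=43, d=17, a=5
  k=4: m=42, d=22, a=4
  k=5: m=46, d=1, a=92
d=1 and a=2a₀=92 at k=5, so the next step gives (m, d) = (46, 22) again — its k=1 value — and the period has length 5.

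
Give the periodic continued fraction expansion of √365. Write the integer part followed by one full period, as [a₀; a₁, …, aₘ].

a₀ = ⌊√365⌋ = 19.
With m₀=0, d₀=1 and mₖ₊₁ = dₖaₖ − mₖ, dₖ₊₁ = (n − mₖ₊₁²)/dₖ, aₖ₊₁ = ⌊(a₀+mₖ₊₁)/dₖ₊₁⌋:
  k=1: m=19, d=4, a=9
  k=2: m=17, d=19, a=1
  k=3: m=2, d=19, a=1
  k=4: m=17, d=4, a=9
  k=5: m=19, d=1, a=38
d=1 and a=2a₀=38 at k=5, so the next step gives (m, d) = (19, 4) again — its k=1 value — and the period has length 5.

[19; 9, 1, 1, 9, 38]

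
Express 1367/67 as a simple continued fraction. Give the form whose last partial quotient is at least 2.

[20; 2, 2, 13]

1367 = 20*67 + 27
67 = 2*27 + 13
27 = 2*13 + 1
13 = 13*1 + 0  (stop)
So 1367/67 = [20; 2, 2, 13].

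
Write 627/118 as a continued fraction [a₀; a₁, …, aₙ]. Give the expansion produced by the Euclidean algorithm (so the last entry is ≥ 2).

[5; 3, 5, 3, 2]

627 = 5·118 + 37
118 = 3·37 + 7
37 = 5·7 + 2
7 = 3·2 + 1
2 = 2·1 + 0  (stop)
So 627/118 = [5; 3, 5, 3, 2].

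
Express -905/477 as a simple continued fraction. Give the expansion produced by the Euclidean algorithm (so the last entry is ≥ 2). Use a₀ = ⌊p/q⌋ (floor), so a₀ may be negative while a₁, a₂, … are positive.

[-2; 9, 1, 2, 1, 3, 3]

-905 = -2×477 + 49
477 = 9×49 + 36
49 = 1×36 + 13
36 = 2×13 + 10
13 = 1×10 + 3
10 = 3×3 + 1
3 = 3×1 + 0  (stop)
So -905/477 = [-2; 9, 1, 2, 1, 3, 3].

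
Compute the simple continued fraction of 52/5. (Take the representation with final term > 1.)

52 = 10*5 + 2
5 = 2*2 + 1
2 = 2*1 + 0  (stop)
So 52/5 = [10; 2, 2].

[10; 2, 2]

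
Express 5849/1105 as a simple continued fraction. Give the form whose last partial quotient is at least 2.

[5; 3, 2, 2, 3, 2, 2, 3]

5849 = 5*1105 + 324
1105 = 3*324 + 133
324 = 2*133 + 58
133 = 2*58 + 17
58 = 3*17 + 7
17 = 2*7 + 3
7 = 2*3 + 1
3 = 3*1 + 0  (stop)
So 5849/1105 = [5; 3, 2, 2, 3, 2, 2, 3].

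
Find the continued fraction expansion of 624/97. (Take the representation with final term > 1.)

624 = 6×97 + 42
97 = 2×42 + 13
42 = 3×13 + 3
13 = 4×3 + 1
3 = 3×1 + 0  (stop)
So 624/97 = [6; 2, 3, 4, 3].

[6; 2, 3, 4, 3]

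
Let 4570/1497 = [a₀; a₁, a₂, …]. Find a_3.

18

4570 = 3·1497 + 79   →  a_0 = 3
1497 = 18·79 + 75   →  a_1 = 18
79 = 1·75 + 4   →  a_2 = 1
75 = 18·4 + 3   →  a_3 = 18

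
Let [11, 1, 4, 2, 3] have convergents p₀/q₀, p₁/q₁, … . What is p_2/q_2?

59/5

Using pₖ = aₖpₖ₋₁ + pₖ₋₂, qₖ = aₖqₖ₋₁ + qₖ₋₂ (with p₋₁=1, p₋₂=0, q₋₁=0, q₋₂=1):
  k=0: a=11, p=11, q=1
  k=1: a=1, p=12, q=1
  k=2: a=4, p=59, q=5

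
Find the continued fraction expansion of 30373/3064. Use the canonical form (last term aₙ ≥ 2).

30373 = 9×3064 + 2797
3064 = 1×2797 + 267
2797 = 10×267 + 127
267 = 2×127 + 13
127 = 9×13 + 10
13 = 1×10 + 3
10 = 3×3 + 1
3 = 3×1 + 0  (stop)
So 30373/3064 = [9; 1, 10, 2, 9, 1, 3, 3].

[9; 1, 10, 2, 9, 1, 3, 3]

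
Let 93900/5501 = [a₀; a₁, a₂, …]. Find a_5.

11

93900 = 17·5501 + 383   →  a_0 = 17
5501 = 14·383 + 139   →  a_1 = 14
383 = 2·139 + 105   →  a_2 = 2
139 = 1·105 + 34   →  a_3 = 1
105 = 3·34 + 3   →  a_4 = 3
34 = 11·3 + 1   →  a_5 = 11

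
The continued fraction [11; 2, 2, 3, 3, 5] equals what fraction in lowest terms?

3389/297

Fold from the inside: start with 5/1.
  3 + 1/5 = 16/5
  3 + 5/16 = 53/16
  2 + 16/53 = 122/53
  2 + 53/122 = 297/122
  11 + 122/297 = 3389/297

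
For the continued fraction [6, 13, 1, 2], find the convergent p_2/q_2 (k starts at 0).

Using pₖ = aₖpₖ₋₁ + pₖ₋₂, qₖ = aₖqₖ₋₁ + qₖ₋₂ (with p₋₁=1, p₋₂=0, q₋₁=0, q₋₂=1):
  k=0: a=6, p=6, q=1
  k=1: a=13, p=79, q=13
  k=2: a=1, p=85, q=14

85/14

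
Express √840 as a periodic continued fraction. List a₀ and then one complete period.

[28; 1, 56]

a₀ = ⌊√840⌋ = 28.
With m₀=0, d₀=1 and mₖ₊₁ = dₖaₖ − mₖ, dₖ₊₁ = (n − mₖ₊₁²)/dₖ, aₖ₊₁ = ⌊(a₀+mₖ₊₁)/dₖ₊₁⌋:
  k=1: m=28, d=56, a=1
  k=2: m=28, d=1, a=56
d=1 and a=2a₀=56 at k=2, so the next step gives (m, d) = (28, 56) again — its k=1 value — and the period has length 2.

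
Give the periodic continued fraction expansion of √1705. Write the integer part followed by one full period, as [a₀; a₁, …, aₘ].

[41; 3, 2, 3, 82]

a₀ = ⌊√1705⌋ = 41.
With m₀=0, d₀=1 and mₖ₊₁ = dₖaₖ − mₖ, dₖ₊₁ = (n − mₖ₊₁²)/dₖ, aₖ₊₁ = ⌊(a₀+mₖ₊₁)/dₖ₊₁⌋:
  k=1: m=41, d=24, a=3
  k=2: m=31, d=31, a=2
  k=3: m=31, d=24, a=3
  k=4: m=41, d=1, a=82
d=1 and a=2a₀=82 at k=4, so the next step gives (m, d) = (41, 24) again — its k=1 value — and the period has length 4.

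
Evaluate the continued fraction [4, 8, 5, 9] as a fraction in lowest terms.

Using pₖ = aₖpₖ₋₁ + pₖ₋₂ and qₖ = aₖqₖ₋₁ + qₖ₋₂:
  k=0: a=4, p=4, q=1
  k=1: a=8, p=33, q=8
  k=2: a=5, p=169, q=41
  k=3: a=9, p=1554, q=377

1554/377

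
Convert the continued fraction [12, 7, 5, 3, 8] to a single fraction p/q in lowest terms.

Using pₖ = aₖpₖ₋₁ + pₖ₋₂ and qₖ = aₖqₖ₋₁ + qₖ₋₂:
  k=0: a=12, p=12, q=1
  k=1: a=7, p=85, q=7
  k=2: a=5, p=437, q=36
  k=3: a=3, p=1396, q=115
  k=4: a=8, p=11605, q=956

11605/956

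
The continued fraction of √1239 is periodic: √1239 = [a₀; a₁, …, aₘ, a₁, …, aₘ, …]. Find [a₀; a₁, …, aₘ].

[35; 5, 70]

a₀ = ⌊√1239⌋ = 35.
With m₀=0, d₀=1 and mₖ₊₁ = dₖaₖ − mₖ, dₖ₊₁ = (n − mₖ₊₁²)/dₖ, aₖ₊₁ = ⌊(a₀+mₖ₊₁)/dₖ₊₁⌋:
  k=1: m=35, d=14, a=5
  k=2: m=35, d=1, a=70
d=1 and a=2a₀=70 at k=2, so the next step gives (m, d) = (35, 14) again — its k=1 value — and the period has length 2.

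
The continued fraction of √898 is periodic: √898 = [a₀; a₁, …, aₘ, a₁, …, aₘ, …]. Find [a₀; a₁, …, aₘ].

a₀ = ⌊√898⌋ = 29.
With m₀=0, d₀=1 and mₖ₊₁ = dₖaₖ − mₖ, dₖ₊₁ = (n − mₖ₊₁²)/dₖ, aₖ₊₁ = ⌊(a₀+mₖ₊₁)/dₖ₊₁⌋:
  k=1: m=29, d=57, a=1
  k=2: m=28, d=2, a=28
  k=3: m=28, d=57, a=1
  k=4: m=29, d=1, a=58
d=1 and a=2a₀=58 at k=4, so the next step gives (m, d) = (29, 57) again — its k=1 value — and the period has length 4.

[29; 1, 28, 1, 58]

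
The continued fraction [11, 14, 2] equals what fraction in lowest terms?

321/29

Using pₖ = aₖpₖ₋₁ + pₖ₋₂ and qₖ = aₖqₖ₋₁ + qₖ₋₂:
  k=0: a=11, p=11, q=1
  k=1: a=14, p=155, q=14
  k=2: a=2, p=321, q=29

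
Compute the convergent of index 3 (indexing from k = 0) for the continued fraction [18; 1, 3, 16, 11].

Using pₖ = aₖpₖ₋₁ + pₖ₋₂, qₖ = aₖqₖ₋₁ + qₖ₋₂ (with p₋₁=1, p₋₂=0, q₋₁=0, q₋₂=1):
  k=0: a=18, p=18, q=1
  k=1: a=1, p=19, q=1
  k=2: a=3, p=75, q=4
  k=3: a=16, p=1219, q=65

1219/65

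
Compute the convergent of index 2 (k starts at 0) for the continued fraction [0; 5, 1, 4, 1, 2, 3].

1/6

Using pₖ = aₖpₖ₋₁ + pₖ₋₂, qₖ = aₖqₖ₋₁ + qₖ₋₂ (with p₋₁=1, p₋₂=0, q₋₁=0, q₋₂=1):
  k=0: a=0, p=0, q=1
  k=1: a=5, p=1, q=5
  k=2: a=1, p=1, q=6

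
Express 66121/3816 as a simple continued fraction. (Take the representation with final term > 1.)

66121 = 17·3816 + 1249
3816 = 3·1249 + 69
1249 = 18·69 + 7
69 = 9·7 + 6
7 = 1·6 + 1
6 = 6·1 + 0  (stop)
So 66121/3816 = [17; 3, 18, 9, 1, 6].

[17; 3, 18, 9, 1, 6]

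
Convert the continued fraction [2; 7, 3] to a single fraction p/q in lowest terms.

Fold from the inside: start with 3/1.
  7 + 1/3 = 22/3
  2 + 3/22 = 47/22

47/22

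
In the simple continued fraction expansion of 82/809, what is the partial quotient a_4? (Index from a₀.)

82 = 0·809 + 82   →  a_0 = 0
809 = 9·82 + 71   →  a_1 = 9
82 = 1·71 + 11   →  a_2 = 1
71 = 6·11 + 5   →  a_3 = 6
11 = 2·5 + 1   →  a_4 = 2

2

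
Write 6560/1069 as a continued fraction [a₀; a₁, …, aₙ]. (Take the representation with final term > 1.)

[6; 7, 3, 9, 2, 2]

6560 = 6·1069 + 146
1069 = 7·146 + 47
146 = 3·47 + 5
47 = 9·5 + 2
5 = 2·2 + 1
2 = 2·1 + 0  (stop)
So 6560/1069 = [6; 7, 3, 9, 2, 2].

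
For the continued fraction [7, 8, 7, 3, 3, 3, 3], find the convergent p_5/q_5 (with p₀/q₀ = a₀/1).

13968/1961

Using pₖ = aₖpₖ₋₁ + pₖ₋₂, qₖ = aₖqₖ₋₁ + qₖ₋₂ (with p₋₁=1, p₋₂=0, q₋₁=0, q₋₂=1):
  k=0: a=7, p=7, q=1
  k=1: a=8, p=57, q=8
  k=2: a=7, p=406, q=57
  k=3: a=3, p=1275, q=179
  k=4: a=3, p=4231, q=594
  k=5: a=3, p=13968, q=1961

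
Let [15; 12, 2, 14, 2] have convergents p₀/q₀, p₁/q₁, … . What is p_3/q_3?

5459/362

Using pₖ = aₖpₖ₋₁ + pₖ₋₂, qₖ = aₖqₖ₋₁ + qₖ₋₂ (with p₋₁=1, p₋₂=0, q₋₁=0, q₋₂=1):
  k=0: a=15, p=15, q=1
  k=1: a=12, p=181, q=12
  k=2: a=2, p=377, q=25
  k=3: a=14, p=5459, q=362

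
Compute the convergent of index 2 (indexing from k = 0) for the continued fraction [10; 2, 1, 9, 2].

Using pₖ = aₖpₖ₋₁ + pₖ₋₂, qₖ = aₖqₖ₋₁ + qₖ₋₂ (with p₋₁=1, p₋₂=0, q₋₁=0, q₋₂=1):
  k=0: a=10, p=10, q=1
  k=1: a=2, p=21, q=2
  k=2: a=1, p=31, q=3

31/3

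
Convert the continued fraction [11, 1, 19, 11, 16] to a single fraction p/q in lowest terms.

42495/3556

Fold from the inside: start with 16/1.
  11 + 1/16 = 177/16
  19 + 16/177 = 3379/177
  1 + 177/3379 = 3556/3379
  11 + 3379/3556 = 42495/3556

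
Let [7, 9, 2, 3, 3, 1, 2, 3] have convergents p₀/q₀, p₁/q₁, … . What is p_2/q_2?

135/19

Using pₖ = aₖpₖ₋₁ + pₖ₋₂, qₖ = aₖqₖ₋₁ + qₖ₋₂ (with p₋₁=1, p₋₂=0, q₋₁=0, q₋₂=1):
  k=0: a=7, p=7, q=1
  k=1: a=9, p=64, q=9
  k=2: a=2, p=135, q=19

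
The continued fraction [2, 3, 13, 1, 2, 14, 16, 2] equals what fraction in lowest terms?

139252/59883

Using pₖ = aₖpₖ₋₁ + pₖ₋₂ and qₖ = aₖqₖ₋₁ + qₖ₋₂:
  k=0: a=2, p=2, q=1
  k=1: a=3, p=7, q=3
  k=2: a=13, p=93, q=40
  k=3: a=1, p=100, q=43
  k=4: a=2, p=293, q=126
  k=5: a=14, p=4202, q=1807
  k=6: a=16, p=67525, q=29038
  k=7: a=2, p=139252, q=59883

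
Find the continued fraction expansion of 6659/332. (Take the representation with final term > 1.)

6659 = 20×332 + 19
332 = 17×19 + 9
19 = 2×9 + 1
9 = 9×1 + 0  (stop)
So 6659/332 = [20; 17, 2, 9].

[20; 17, 2, 9]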